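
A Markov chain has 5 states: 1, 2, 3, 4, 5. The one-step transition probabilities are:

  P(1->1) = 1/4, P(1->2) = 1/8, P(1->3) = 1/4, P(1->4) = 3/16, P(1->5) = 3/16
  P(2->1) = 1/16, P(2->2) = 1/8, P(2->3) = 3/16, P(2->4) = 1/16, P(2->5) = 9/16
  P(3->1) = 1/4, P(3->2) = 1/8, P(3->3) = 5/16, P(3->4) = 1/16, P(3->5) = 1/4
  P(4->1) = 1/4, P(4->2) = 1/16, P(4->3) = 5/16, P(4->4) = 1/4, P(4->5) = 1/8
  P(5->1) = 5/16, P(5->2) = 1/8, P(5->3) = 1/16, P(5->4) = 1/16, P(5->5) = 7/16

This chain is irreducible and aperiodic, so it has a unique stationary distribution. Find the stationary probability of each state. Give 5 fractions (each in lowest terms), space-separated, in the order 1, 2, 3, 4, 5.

The stationary distribution satisfies pi = pi * P, i.e.:
  pi_1 = 1/4*pi_1 + 1/16*pi_2 + 1/4*pi_3 + 1/4*pi_4 + 5/16*pi_5
  pi_2 = 1/8*pi_1 + 1/8*pi_2 + 1/8*pi_3 + 1/16*pi_4 + 1/8*pi_5
  pi_3 = 1/4*pi_1 + 3/16*pi_2 + 5/16*pi_3 + 5/16*pi_4 + 1/16*pi_5
  pi_4 = 3/16*pi_1 + 1/16*pi_2 + 1/16*pi_3 + 1/4*pi_4 + 1/16*pi_5
  pi_5 = 3/16*pi_1 + 9/16*pi_2 + 1/4*pi_3 + 1/8*pi_4 + 7/16*pi_5
with normalization: pi_1 + pi_2 + pi_3 + pi_4 + pi_5 = 1.

Using the first 4 balance equations plus normalization, the linear system A*pi = b is:
  [-3/4, 1/16, 1/4, 1/4, 5/16] . pi = 0
  [1/8, -7/8, 1/8, 1/16, 1/8] . pi = 0
  [1/4, 3/16, -11/16, 5/16, 1/16] . pi = 0
  [3/16, 1/16, 1/16, -3/4, 1/16] . pi = 0
  [1, 1, 1, 1, 1] . pi = 1

Solving yields:
  pi_1 = 5383/21734
  pi_2 = 5121/43468
  pi_3 = 4417/21734
  pi_4 = 1250/10867
  pi_5 = 13747/43468

Verification (pi * P):
  5383/21734*1/4 + 5121/43468*1/16 + 4417/21734*1/4 + 1250/10867*1/4 + 13747/43468*5/16 = 5383/21734 = pi_1  (ok)
  5383/21734*1/8 + 5121/43468*1/8 + 4417/21734*1/8 + 1250/10867*1/16 + 13747/43468*1/8 = 5121/43468 = pi_2  (ok)
  5383/21734*1/4 + 5121/43468*3/16 + 4417/21734*5/16 + 1250/10867*5/16 + 13747/43468*1/16 = 4417/21734 = pi_3  (ok)
  5383/21734*3/16 + 5121/43468*1/16 + 4417/21734*1/16 + 1250/10867*1/4 + 13747/43468*1/16 = 1250/10867 = pi_4  (ok)
  5383/21734*3/16 + 5121/43468*9/16 + 4417/21734*1/4 + 1250/10867*1/8 + 13747/43468*7/16 = 13747/43468 = pi_5  (ok)

Answer: 5383/21734 5121/43468 4417/21734 1250/10867 13747/43468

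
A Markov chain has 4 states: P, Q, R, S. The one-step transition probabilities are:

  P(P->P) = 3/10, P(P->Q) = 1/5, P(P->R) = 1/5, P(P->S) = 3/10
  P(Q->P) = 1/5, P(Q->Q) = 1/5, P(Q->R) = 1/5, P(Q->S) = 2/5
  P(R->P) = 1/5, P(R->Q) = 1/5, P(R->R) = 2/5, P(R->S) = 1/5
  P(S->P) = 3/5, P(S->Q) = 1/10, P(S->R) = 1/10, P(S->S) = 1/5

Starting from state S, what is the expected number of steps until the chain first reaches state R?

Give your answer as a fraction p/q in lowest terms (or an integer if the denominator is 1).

Let h_i = expected steps to first reach R from state i.
Boundary: h_R = 0.
First-step equations for the other states:
  h_P = 1 + 3/10*h_P + 1/5*h_Q + 1/5*h_R + 3/10*h_S
  h_Q = 1 + 1/5*h_P + 1/5*h_Q + 1/5*h_R + 2/5*h_S
  h_S = 1 + 3/5*h_P + 1/10*h_Q + 1/10*h_R + 1/5*h_S

Substituting h_R = 0 and rearranging gives the linear system (I - Q) h = 1:
  [7/10, -1/5, -3/10] . (h_P, h_Q, h_S) = 1
  [-1/5, 4/5, -2/5] . (h_P, h_Q, h_S) = 1
  [-3/5, -1/10, 4/5] . (h_P, h_Q, h_S) = 1

Solving yields:
  h_P = 111/19
  h_Q = 112/19
  h_S = 121/19

Starting state is S, so the expected hitting time is h_S = 121/19.

Answer: 121/19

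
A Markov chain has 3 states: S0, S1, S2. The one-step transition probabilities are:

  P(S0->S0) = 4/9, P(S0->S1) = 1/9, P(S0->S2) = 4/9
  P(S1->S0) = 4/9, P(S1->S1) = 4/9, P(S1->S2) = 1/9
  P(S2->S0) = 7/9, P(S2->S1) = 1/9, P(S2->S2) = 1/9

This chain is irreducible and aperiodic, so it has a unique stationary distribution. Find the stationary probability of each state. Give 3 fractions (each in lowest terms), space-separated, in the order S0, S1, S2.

The stationary distribution satisfies pi = pi * P, i.e.:
  pi_S0 = 4/9*pi_S0 + 4/9*pi_S1 + 7/9*pi_S2
  pi_S1 = 1/9*pi_S0 + 4/9*pi_S1 + 1/9*pi_S2
  pi_S2 = 4/9*pi_S0 + 1/9*pi_S1 + 1/9*pi_S2
with normalization: pi_S0 + pi_S1 + pi_S2 = 1.

Using the first 2 balance equations plus normalization, the linear system A*pi = b is:
  [-5/9, 4/9, 7/9] . pi = 0
  [1/9, -5/9, 1/9] . pi = 0
  [1, 1, 1] . pi = 1

Solving yields:
  pi_S0 = 13/24
  pi_S1 = 1/6
  pi_S2 = 7/24

Verification (pi * P):
  13/24*4/9 + 1/6*4/9 + 7/24*7/9 = 13/24 = pi_S0  (ok)
  13/24*1/9 + 1/6*4/9 + 7/24*1/9 = 1/6 = pi_S1  (ok)
  13/24*4/9 + 1/6*1/9 + 7/24*1/9 = 7/24 = pi_S2  (ok)

Answer: 13/24 1/6 7/24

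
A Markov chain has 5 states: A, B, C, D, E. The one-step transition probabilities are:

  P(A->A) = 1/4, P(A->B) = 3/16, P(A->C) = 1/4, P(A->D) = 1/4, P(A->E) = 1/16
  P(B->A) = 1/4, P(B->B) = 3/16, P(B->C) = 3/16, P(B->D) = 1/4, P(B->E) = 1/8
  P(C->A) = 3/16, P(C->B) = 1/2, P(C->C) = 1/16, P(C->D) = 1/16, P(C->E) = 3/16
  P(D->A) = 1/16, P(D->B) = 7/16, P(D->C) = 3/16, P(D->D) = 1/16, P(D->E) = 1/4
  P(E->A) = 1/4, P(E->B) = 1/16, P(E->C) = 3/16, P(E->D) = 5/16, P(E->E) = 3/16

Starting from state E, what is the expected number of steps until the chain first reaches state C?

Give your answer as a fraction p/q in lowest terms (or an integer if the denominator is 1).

Answer: 72448/14521

Derivation:
Let h_i = expected steps to first reach C from state i.
Boundary: h_C = 0.
First-step equations for the other states:
  h_A = 1 + 1/4*h_A + 3/16*h_B + 1/4*h_C + 1/4*h_D + 1/16*h_E
  h_B = 1 + 1/4*h_A + 3/16*h_B + 3/16*h_C + 1/4*h_D + 1/8*h_E
  h_D = 1 + 1/16*h_A + 7/16*h_B + 3/16*h_C + 1/16*h_D + 1/4*h_E
  h_E = 1 + 1/4*h_A + 1/16*h_B + 3/16*h_C + 5/16*h_D + 3/16*h_E

Substituting h_C = 0 and rearranging gives the linear system (I - Q) h = 1:
  [3/4, -3/16, -1/4, -1/16] . (h_A, h_B, h_D, h_E) = 1
  [-1/4, 13/16, -1/4, -1/8] . (h_A, h_B, h_D, h_E) = 1
  [-1/16, -7/16, 15/16, -1/4] . (h_A, h_B, h_D, h_E) = 1
  [-1/4, -1/16, -5/16, 13/16] . (h_A, h_B, h_D, h_E) = 1

Solving yields:
  h_A = 67872/14521
  h_B = 72400/14521
  h_D = 73120/14521
  h_E = 72448/14521

Starting state is E, so the expected hitting time is h_E = 72448/14521.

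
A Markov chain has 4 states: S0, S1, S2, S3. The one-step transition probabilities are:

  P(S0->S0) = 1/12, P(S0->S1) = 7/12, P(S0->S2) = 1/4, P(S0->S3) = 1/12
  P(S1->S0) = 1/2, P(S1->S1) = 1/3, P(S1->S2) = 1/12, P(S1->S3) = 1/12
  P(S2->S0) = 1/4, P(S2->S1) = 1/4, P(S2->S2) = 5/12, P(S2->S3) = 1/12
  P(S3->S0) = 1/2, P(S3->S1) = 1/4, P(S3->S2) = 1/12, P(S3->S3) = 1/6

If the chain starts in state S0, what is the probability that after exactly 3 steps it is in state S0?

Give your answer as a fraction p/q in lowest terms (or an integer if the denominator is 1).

Computing P^3 by repeated multiplication:
P^1 =
  S0: [1/12, 7/12, 1/4, 1/12]
  S1: [1/2, 1/3, 1/12, 1/12]
  S2: [1/4, 1/4, 5/12, 1/12]
  S3: [1/2, 1/4, 1/12, 1/6]
P^2 =
  S0: [29/72, 47/144, 13/72, 13/144]
  S1: [13/48, 4/9, 7/36, 13/144]
  S2: [7/24, 17/48, 19/72, 13/144]
  S3: [13/48, 7/16, 7/36, 7/72]
P^3 =
  S0: [31/108, 79/192, 91/432, 157/1728]
  S1: [65/192, 163/432, 167/864, 157/1728]
  S2: [5/16, 217/576, 95/432, 157/1728]
  S3: [65/192, 217/576, 167/864, 79/864]

(P^3)[S0 -> S0] = 31/108

Answer: 31/108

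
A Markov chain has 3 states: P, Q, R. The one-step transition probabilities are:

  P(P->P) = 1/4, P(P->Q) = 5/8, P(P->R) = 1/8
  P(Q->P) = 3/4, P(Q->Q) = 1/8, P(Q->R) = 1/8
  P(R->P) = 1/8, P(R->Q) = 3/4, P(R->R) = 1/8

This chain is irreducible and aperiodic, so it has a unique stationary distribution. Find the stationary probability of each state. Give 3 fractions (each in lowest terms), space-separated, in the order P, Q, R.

The stationary distribution satisfies pi = pi * P, i.e.:
  pi_P = 1/4*pi_P + 3/4*pi_Q + 1/8*pi_R
  pi_Q = 5/8*pi_P + 1/8*pi_Q + 3/4*pi_R
  pi_R = 1/8*pi_P + 1/8*pi_Q + 1/8*pi_R
with normalization: pi_P + pi_Q + pi_R = 1.

Using the first 2 balance equations plus normalization, the linear system A*pi = b is:
  [-3/4, 3/4, 1/8] . pi = 0
  [5/8, -7/8, 3/4] . pi = 0
  [1, 1, 1] . pi = 1

Solving yields:
  pi_P = 43/96
  pi_Q = 41/96
  pi_R = 1/8

Verification (pi * P):
  43/96*1/4 + 41/96*3/4 + 1/8*1/8 = 43/96 = pi_P  (ok)
  43/96*5/8 + 41/96*1/8 + 1/8*3/4 = 41/96 = pi_Q  (ok)
  43/96*1/8 + 41/96*1/8 + 1/8*1/8 = 1/8 = pi_R  (ok)

Answer: 43/96 41/96 1/8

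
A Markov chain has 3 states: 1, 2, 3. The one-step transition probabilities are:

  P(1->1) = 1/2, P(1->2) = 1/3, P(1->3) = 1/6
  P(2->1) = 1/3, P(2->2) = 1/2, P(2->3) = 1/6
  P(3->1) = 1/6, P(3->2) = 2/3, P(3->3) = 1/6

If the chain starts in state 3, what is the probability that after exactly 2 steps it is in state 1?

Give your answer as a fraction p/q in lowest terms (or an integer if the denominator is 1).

Answer: 1/3

Derivation:
Computing P^2 by repeated multiplication:
P^1 =
  1: [1/2, 1/3, 1/6]
  2: [1/3, 1/2, 1/6]
  3: [1/6, 2/3, 1/6]
P^2 =
  1: [7/18, 4/9, 1/6]
  2: [13/36, 17/36, 1/6]
  3: [1/3, 1/2, 1/6]

(P^2)[3 -> 1] = 1/3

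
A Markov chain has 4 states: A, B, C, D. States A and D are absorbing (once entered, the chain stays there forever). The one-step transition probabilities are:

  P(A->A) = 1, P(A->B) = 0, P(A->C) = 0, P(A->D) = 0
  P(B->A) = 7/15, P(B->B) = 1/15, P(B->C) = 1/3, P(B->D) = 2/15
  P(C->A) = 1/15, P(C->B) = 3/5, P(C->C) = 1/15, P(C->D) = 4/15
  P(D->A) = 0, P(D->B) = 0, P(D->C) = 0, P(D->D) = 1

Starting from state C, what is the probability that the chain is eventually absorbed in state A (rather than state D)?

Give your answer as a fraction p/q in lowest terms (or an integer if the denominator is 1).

Answer: 77/151

Derivation:
Let a_i = P(absorbed in A | start in state i).
Boundary conditions: a_A = 1, a_D = 0.
For each transient state i, a_i = sum_j P(i->j) * a_j:
  a_B = 7/15*a_A + 1/15*a_B + 1/3*a_C + 2/15*a_D
  a_C = 1/15*a_A + 3/5*a_B + 1/15*a_C + 4/15*a_D

Substituting a_A = 1 and a_D = 0, rearrange to (I - Q) a = r where r[i] = P(i -> A):
  [14/15, -1/3] . (a_B, a_C) = 7/15
  [-3/5, 14/15] . (a_B, a_C) = 1/15

Solving yields:
  a_B = 103/151
  a_C = 77/151

Starting state is C, so the absorption probability is a_C = 77/151.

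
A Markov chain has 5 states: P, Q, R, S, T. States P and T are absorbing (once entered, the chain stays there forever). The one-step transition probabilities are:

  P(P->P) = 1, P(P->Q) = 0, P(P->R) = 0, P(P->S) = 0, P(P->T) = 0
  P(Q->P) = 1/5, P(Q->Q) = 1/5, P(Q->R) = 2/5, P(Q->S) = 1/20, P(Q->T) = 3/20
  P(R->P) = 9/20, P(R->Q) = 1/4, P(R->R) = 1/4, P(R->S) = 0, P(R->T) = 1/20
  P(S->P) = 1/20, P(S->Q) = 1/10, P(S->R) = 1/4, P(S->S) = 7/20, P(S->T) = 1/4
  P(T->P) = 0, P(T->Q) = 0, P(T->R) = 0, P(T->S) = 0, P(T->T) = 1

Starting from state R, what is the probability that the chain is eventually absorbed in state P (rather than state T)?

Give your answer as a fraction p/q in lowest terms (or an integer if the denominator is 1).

Let a_i = P(absorbed in P | start in state i).
Boundary conditions: a_P = 1, a_T = 0.
For each transient state i, a_i = sum_j P(i->j) * a_j:
  a_Q = 1/5*a_P + 1/5*a_Q + 2/5*a_R + 1/20*a_S + 3/20*a_T
  a_R = 9/20*a_P + 1/4*a_Q + 1/4*a_R + 0*a_S + 1/20*a_T
  a_S = 1/20*a_P + 1/10*a_Q + 1/4*a_R + 7/20*a_S + 1/4*a_T

Substituting a_P = 1 and a_T = 0, rearrange to (I - Q) a = r where r[i] = P(i -> P):
  [4/5, -2/5, -1/20] . (a_Q, a_R, a_S) = 1/5
  [-1/4, 3/4, 0] . (a_Q, a_R, a_S) = 9/20
  [-1/10, -1/4, 13/20] . (a_Q, a_R, a_S) = 1/20

Solving yields:
  a_Q = 1776/2545
  a_R = 2119/2545
  a_S = 1284/2545

Starting state is R, so the absorption probability is a_R = 2119/2545.

Answer: 2119/2545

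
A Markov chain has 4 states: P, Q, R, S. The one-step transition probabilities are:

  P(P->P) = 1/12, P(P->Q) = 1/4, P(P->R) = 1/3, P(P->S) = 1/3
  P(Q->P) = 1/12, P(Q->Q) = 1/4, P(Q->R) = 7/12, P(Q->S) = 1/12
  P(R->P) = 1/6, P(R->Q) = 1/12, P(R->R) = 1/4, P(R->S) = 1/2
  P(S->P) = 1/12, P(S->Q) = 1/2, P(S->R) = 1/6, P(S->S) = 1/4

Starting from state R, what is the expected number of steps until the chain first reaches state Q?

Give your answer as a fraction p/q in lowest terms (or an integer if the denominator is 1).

Answer: 2316/611

Derivation:
Let h_i = expected steps to first reach Q from state i.
Boundary: h_Q = 0.
First-step equations for the other states:
  h_P = 1 + 1/12*h_P + 1/4*h_Q + 1/3*h_R + 1/3*h_S
  h_R = 1 + 1/6*h_P + 1/12*h_Q + 1/4*h_R + 1/2*h_S
  h_S = 1 + 1/12*h_P + 1/2*h_Q + 1/6*h_R + 1/4*h_S

Substituting h_Q = 0 and rearranging gives the linear system (I - Q) h = 1:
  [11/12, -1/3, -1/3] . (h_P, h_R, h_S) = 1
  [-1/6, 3/4, -1/2] . (h_P, h_R, h_S) = 1
  [-1/12, -1/6, 3/4] . (h_P, h_R, h_S) = 1

Solving yields:
  h_P = 2076/611
  h_R = 2316/611
  h_S = 120/47

Starting state is R, so the expected hitting time is h_R = 2316/611.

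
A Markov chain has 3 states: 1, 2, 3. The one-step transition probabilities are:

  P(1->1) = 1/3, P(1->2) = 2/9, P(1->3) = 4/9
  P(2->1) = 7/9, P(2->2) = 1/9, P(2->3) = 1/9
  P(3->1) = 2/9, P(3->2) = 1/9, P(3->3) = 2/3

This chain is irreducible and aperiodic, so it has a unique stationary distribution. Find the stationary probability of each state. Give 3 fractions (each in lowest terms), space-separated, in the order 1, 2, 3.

The stationary distribution satisfies pi = pi * P, i.e.:
  pi_1 = 1/3*pi_1 + 7/9*pi_2 + 2/9*pi_3
  pi_2 = 2/9*pi_1 + 1/9*pi_2 + 1/9*pi_3
  pi_3 = 4/9*pi_1 + 1/9*pi_2 + 2/3*pi_3
with normalization: pi_1 + pi_2 + pi_3 = 1.

Using the first 2 balance equations plus normalization, the linear system A*pi = b is:
  [-2/3, 7/9, 2/9] . pi = 0
  [2/9, -8/9, 1/9] . pi = 0
  [1, 1, 1] . pi = 1

Solving yields:
  pi_1 = 23/67
  pi_2 = 10/67
  pi_3 = 34/67

Verification (pi * P):
  23/67*1/3 + 10/67*7/9 + 34/67*2/9 = 23/67 = pi_1  (ok)
  23/67*2/9 + 10/67*1/9 + 34/67*1/9 = 10/67 = pi_2  (ok)
  23/67*4/9 + 10/67*1/9 + 34/67*2/3 = 34/67 = pi_3  (ok)

Answer: 23/67 10/67 34/67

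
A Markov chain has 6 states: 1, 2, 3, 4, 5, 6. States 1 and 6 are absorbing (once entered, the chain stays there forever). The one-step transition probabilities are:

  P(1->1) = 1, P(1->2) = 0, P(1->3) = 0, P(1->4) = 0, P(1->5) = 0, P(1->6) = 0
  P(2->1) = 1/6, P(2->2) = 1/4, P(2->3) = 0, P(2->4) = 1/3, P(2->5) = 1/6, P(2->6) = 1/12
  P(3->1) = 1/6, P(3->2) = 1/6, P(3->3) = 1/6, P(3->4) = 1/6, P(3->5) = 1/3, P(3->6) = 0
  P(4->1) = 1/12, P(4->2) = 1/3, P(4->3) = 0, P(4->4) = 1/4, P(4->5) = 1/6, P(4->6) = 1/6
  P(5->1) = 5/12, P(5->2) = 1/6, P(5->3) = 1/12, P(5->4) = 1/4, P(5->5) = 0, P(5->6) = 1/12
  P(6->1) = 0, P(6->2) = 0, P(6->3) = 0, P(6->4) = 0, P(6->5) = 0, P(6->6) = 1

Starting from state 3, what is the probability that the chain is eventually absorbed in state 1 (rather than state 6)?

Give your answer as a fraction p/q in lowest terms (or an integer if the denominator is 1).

Let a_i = P(absorbed in 1 | start in state i).
Boundary conditions: a_1 = 1, a_6 = 0.
For each transient state i, a_i = sum_j P(i->j) * a_j:
  a_2 = 1/6*a_1 + 1/4*a_2 + 0*a_3 + 1/3*a_4 + 1/6*a_5 + 1/12*a_6
  a_3 = 1/6*a_1 + 1/6*a_2 + 1/6*a_3 + 1/6*a_4 + 1/3*a_5 + 0*a_6
  a_4 = 1/12*a_1 + 1/3*a_2 + 0*a_3 + 1/4*a_4 + 1/6*a_5 + 1/6*a_6
  a_5 = 5/12*a_1 + 1/6*a_2 + 1/12*a_3 + 1/4*a_4 + 0*a_5 + 1/12*a_6

Substituting a_1 = 1 and a_6 = 0, rearrange to (I - Q) a = r where r[i] = P(i -> 1):
  [3/4, 0, -1/3, -1/6] . (a_2, a_3, a_4, a_5) = 1/6
  [-1/6, 5/6, -1/6, -1/3] . (a_2, a_3, a_4, a_5) = 1/6
  [-1/3, 0, 3/4, -1/6] . (a_2, a_3, a_4, a_5) = 1/12
  [-1/6, -1/12, -1/4, 1] . (a_2, a_3, a_4, a_5) = 5/12

Solving yields:
  a_2 = 480/767
  a_3 = 554/767
  a_4 = 421/767
  a_5 = 551/767

Starting state is 3, so the absorption probability is a_3 = 554/767.

Answer: 554/767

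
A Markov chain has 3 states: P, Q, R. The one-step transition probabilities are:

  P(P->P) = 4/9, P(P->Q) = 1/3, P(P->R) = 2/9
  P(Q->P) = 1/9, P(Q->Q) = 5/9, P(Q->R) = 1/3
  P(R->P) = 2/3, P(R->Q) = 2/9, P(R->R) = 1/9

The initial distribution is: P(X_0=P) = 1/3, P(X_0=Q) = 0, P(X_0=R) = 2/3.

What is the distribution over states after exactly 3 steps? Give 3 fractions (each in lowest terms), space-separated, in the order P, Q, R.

Propagating the distribution step by step (d_{t+1} = d_t * P):
d_0 = (P=1/3, Q=0, R=2/3)
  d_1[P] = 1/3*4/9 + 0*1/9 + 2/3*2/3 = 16/27
  d_1[Q] = 1/3*1/3 + 0*5/9 + 2/3*2/9 = 7/27
  d_1[R] = 1/3*2/9 + 0*1/3 + 2/3*1/9 = 4/27
d_1 = (P=16/27, Q=7/27, R=4/27)
  d_2[P] = 16/27*4/9 + 7/27*1/9 + 4/27*2/3 = 95/243
  d_2[Q] = 16/27*1/3 + 7/27*5/9 + 4/27*2/9 = 91/243
  d_2[R] = 16/27*2/9 + 7/27*1/3 + 4/27*1/9 = 19/81
d_2 = (P=95/243, Q=91/243, R=19/81)
  d_3[P] = 95/243*4/9 + 91/243*1/9 + 19/81*2/3 = 271/729
  d_3[Q] = 95/243*1/3 + 91/243*5/9 + 19/81*2/9 = 854/2187
  d_3[R] = 95/243*2/9 + 91/243*1/3 + 19/81*1/9 = 520/2187
d_3 = (P=271/729, Q=854/2187, R=520/2187)

Answer: 271/729 854/2187 520/2187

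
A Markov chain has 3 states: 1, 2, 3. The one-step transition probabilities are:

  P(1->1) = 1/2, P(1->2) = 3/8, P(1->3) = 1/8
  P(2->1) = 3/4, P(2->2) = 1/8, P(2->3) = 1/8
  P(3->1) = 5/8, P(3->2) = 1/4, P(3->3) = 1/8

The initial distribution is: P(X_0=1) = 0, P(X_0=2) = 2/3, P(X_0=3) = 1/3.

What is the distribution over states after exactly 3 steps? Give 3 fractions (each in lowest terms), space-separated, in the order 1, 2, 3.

Answer: 457/768 215/768 1/8

Derivation:
Propagating the distribution step by step (d_{t+1} = d_t * P):
d_0 = (1=0, 2=2/3, 3=1/3)
  d_1[1] = 0*1/2 + 2/3*3/4 + 1/3*5/8 = 17/24
  d_1[2] = 0*3/8 + 2/3*1/8 + 1/3*1/4 = 1/6
  d_1[3] = 0*1/8 + 2/3*1/8 + 1/3*1/8 = 1/8
d_1 = (1=17/24, 2=1/6, 3=1/8)
  d_2[1] = 17/24*1/2 + 1/6*3/4 + 1/8*5/8 = 107/192
  d_2[2] = 17/24*3/8 + 1/6*1/8 + 1/8*1/4 = 61/192
  d_2[3] = 17/24*1/8 + 1/6*1/8 + 1/8*1/8 = 1/8
d_2 = (1=107/192, 2=61/192, 3=1/8)
  d_3[1] = 107/192*1/2 + 61/192*3/4 + 1/8*5/8 = 457/768
  d_3[2] = 107/192*3/8 + 61/192*1/8 + 1/8*1/4 = 215/768
  d_3[3] = 107/192*1/8 + 61/192*1/8 + 1/8*1/8 = 1/8
d_3 = (1=457/768, 2=215/768, 3=1/8)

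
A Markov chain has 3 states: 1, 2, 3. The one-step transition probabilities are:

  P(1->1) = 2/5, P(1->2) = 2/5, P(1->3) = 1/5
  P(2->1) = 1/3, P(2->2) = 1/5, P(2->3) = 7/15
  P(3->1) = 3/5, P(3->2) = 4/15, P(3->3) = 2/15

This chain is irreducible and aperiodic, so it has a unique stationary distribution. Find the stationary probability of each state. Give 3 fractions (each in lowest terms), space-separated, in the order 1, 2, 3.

Answer: 16/37 45/148 39/148

Derivation:
The stationary distribution satisfies pi = pi * P, i.e.:
  pi_1 = 2/5*pi_1 + 1/3*pi_2 + 3/5*pi_3
  pi_2 = 2/5*pi_1 + 1/5*pi_2 + 4/15*pi_3
  pi_3 = 1/5*pi_1 + 7/15*pi_2 + 2/15*pi_3
with normalization: pi_1 + pi_2 + pi_3 = 1.

Using the first 2 balance equations plus normalization, the linear system A*pi = b is:
  [-3/5, 1/3, 3/5] . pi = 0
  [2/5, -4/5, 4/15] . pi = 0
  [1, 1, 1] . pi = 1

Solving yields:
  pi_1 = 16/37
  pi_2 = 45/148
  pi_3 = 39/148

Verification (pi * P):
  16/37*2/5 + 45/148*1/3 + 39/148*3/5 = 16/37 = pi_1  (ok)
  16/37*2/5 + 45/148*1/5 + 39/148*4/15 = 45/148 = pi_2  (ok)
  16/37*1/5 + 45/148*7/15 + 39/148*2/15 = 39/148 = pi_3  (ok)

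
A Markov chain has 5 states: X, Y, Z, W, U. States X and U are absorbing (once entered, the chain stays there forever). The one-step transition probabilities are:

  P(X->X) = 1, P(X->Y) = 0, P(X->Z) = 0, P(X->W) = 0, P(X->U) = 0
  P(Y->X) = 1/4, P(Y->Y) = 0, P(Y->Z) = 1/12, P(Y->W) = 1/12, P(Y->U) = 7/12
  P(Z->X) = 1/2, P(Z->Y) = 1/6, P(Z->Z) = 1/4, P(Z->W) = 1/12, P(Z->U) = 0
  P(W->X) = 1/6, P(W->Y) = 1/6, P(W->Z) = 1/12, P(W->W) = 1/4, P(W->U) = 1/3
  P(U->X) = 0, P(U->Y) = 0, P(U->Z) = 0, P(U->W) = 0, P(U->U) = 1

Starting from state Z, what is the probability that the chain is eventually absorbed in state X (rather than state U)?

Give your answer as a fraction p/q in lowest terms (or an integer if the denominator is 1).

Let a_i = P(absorbed in X | start in state i).
Boundary conditions: a_X = 1, a_U = 0.
For each transient state i, a_i = sum_j P(i->j) * a_j:
  a_Y = 1/4*a_X + 0*a_Y + 1/12*a_Z + 1/12*a_W + 7/12*a_U
  a_Z = 1/2*a_X + 1/6*a_Y + 1/4*a_Z + 1/12*a_W + 0*a_U
  a_W = 1/6*a_X + 1/6*a_Y + 1/12*a_Z + 1/4*a_W + 1/3*a_U

Substituting a_X = 1 and a_U = 0, rearrange to (I - Q) a = r where r[i] = P(i -> X):
  [1, -1/12, -1/12] . (a_Y, a_Z, a_W) = 1/4
  [-1/6, 3/4, -1/12] . (a_Y, a_Z, a_W) = 1/2
  [-1/6, -1/12, 3/4] . (a_Y, a_Z, a_W) = 1/6

Solving yields:
  a_Y = 8/23
  a_Z = 181/230
  a_W = 89/230

Starting state is Z, so the absorption probability is a_Z = 181/230.

Answer: 181/230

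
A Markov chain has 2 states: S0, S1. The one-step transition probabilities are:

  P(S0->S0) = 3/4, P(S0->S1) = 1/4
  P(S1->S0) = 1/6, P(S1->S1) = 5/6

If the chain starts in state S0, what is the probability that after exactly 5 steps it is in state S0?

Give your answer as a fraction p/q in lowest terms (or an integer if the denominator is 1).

Answer: 36539/82944

Derivation:
Computing P^5 by repeated multiplication:
P^1 =
  S0: [3/4, 1/4]
  S1: [1/6, 5/6]
P^2 =
  S0: [29/48, 19/48]
  S1: [19/72, 53/72]
P^3 =
  S0: [299/576, 277/576]
  S1: [277/864, 587/864]
P^4 =
  S0: [3245/6912, 3667/6912]
  S1: [3667/10368, 6701/10368]
P^5 =
  S0: [36539/82944, 46405/82944]
  S1: [46405/124416, 78011/124416]

(P^5)[S0 -> S0] = 36539/82944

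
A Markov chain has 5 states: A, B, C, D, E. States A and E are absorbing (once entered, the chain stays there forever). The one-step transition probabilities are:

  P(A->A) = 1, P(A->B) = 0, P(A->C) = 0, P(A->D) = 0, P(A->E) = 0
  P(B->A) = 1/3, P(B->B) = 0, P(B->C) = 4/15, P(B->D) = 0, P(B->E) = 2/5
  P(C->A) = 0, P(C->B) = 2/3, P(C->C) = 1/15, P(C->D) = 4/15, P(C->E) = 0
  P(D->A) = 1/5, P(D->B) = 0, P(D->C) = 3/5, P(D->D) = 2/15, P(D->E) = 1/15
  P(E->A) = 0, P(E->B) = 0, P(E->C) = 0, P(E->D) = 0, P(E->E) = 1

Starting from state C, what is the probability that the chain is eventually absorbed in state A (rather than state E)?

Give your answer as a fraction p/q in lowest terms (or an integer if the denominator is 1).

Let a_i = P(absorbed in A | start in state i).
Boundary conditions: a_A = 1, a_E = 0.
For each transient state i, a_i = sum_j P(i->j) * a_j:
  a_B = 1/3*a_A + 0*a_B + 4/15*a_C + 0*a_D + 2/5*a_E
  a_C = 0*a_A + 2/3*a_B + 1/15*a_C + 4/15*a_D + 0*a_E
  a_D = 1/5*a_A + 0*a_B + 3/5*a_C + 2/15*a_D + 1/15*a_E

Substituting a_A = 1 and a_E = 0, rearrange to (I - Q) a = r where r[i] = P(i -> A):
  [1, -4/15, 0] . (a_B, a_C, a_D) = 1/3
  [-2/3, 14/15, -4/15] . (a_B, a_C, a_D) = 0
  [0, -3/5, 13/15] . (a_B, a_C, a_D) = 1/5

Solving yields:
  a_B = 389/835
  a_C = 83/167
  a_D = 96/167

Starting state is C, so the absorption probability is a_C = 83/167.

Answer: 83/167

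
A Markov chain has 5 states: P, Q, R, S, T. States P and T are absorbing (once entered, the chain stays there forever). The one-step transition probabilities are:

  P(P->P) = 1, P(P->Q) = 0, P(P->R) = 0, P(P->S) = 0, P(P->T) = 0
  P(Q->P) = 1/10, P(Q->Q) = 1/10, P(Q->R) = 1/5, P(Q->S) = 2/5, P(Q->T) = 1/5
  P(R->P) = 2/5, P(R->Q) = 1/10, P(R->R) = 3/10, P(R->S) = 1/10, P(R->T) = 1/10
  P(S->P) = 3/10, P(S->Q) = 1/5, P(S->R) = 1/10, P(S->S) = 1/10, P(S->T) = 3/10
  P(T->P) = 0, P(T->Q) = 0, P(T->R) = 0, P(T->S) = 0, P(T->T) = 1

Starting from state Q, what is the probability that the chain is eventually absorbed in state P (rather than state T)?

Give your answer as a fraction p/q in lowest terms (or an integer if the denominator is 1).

Let a_i = P(absorbed in P | start in state i).
Boundary conditions: a_P = 1, a_T = 0.
For each transient state i, a_i = sum_j P(i->j) * a_j:
  a_Q = 1/10*a_P + 1/10*a_Q + 1/5*a_R + 2/5*a_S + 1/5*a_T
  a_R = 2/5*a_P + 1/10*a_Q + 3/10*a_R + 1/10*a_S + 1/10*a_T
  a_S = 3/10*a_P + 1/5*a_Q + 1/10*a_R + 1/10*a_S + 3/10*a_T

Substituting a_P = 1 and a_T = 0, rearrange to (I - Q) a = r where r[i] = P(i -> P):
  [9/10, -1/5, -2/5] . (a_Q, a_R, a_S) = 1/10
  [-1/10, 7/10, -1/10] . (a_Q, a_R, a_S) = 2/5
  [-1/5, -1/10, 9/10] . (a_Q, a_R, a_S) = 3/10

Solving yields:
  a_Q = 60/119
  a_R = 171/238
  a_S = 125/238

Starting state is Q, so the absorption probability is a_Q = 60/119.

Answer: 60/119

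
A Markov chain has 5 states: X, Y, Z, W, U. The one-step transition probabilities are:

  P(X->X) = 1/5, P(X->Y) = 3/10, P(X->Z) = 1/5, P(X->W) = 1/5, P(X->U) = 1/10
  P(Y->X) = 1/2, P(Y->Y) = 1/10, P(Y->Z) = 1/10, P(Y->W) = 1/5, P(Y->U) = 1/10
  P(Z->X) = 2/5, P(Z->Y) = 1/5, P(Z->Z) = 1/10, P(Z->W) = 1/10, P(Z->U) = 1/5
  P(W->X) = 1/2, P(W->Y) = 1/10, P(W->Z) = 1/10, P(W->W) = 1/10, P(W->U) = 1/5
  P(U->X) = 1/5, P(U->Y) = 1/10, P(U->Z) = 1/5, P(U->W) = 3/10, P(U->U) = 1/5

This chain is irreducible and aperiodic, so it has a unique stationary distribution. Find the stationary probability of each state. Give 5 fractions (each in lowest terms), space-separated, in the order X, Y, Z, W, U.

Answer: 4319/12738 2327/12738 947/6369 2315/12738 1883/12738

Derivation:
The stationary distribution satisfies pi = pi * P, i.e.:
  pi_X = 1/5*pi_X + 1/2*pi_Y + 2/5*pi_Z + 1/2*pi_W + 1/5*pi_U
  pi_Y = 3/10*pi_X + 1/10*pi_Y + 1/5*pi_Z + 1/10*pi_W + 1/10*pi_U
  pi_Z = 1/5*pi_X + 1/10*pi_Y + 1/10*pi_Z + 1/10*pi_W + 1/5*pi_U
  pi_W = 1/5*pi_X + 1/5*pi_Y + 1/10*pi_Z + 1/10*pi_W + 3/10*pi_U
  pi_U = 1/10*pi_X + 1/10*pi_Y + 1/5*pi_Z + 1/5*pi_W + 1/5*pi_U
with normalization: pi_X + pi_Y + pi_Z + pi_W + pi_U = 1.

Using the first 4 balance equations plus normalization, the linear system A*pi = b is:
  [-4/5, 1/2, 2/5, 1/2, 1/5] . pi = 0
  [3/10, -9/10, 1/5, 1/10, 1/10] . pi = 0
  [1/5, 1/10, -9/10, 1/10, 1/5] . pi = 0
  [1/5, 1/5, 1/10, -9/10, 3/10] . pi = 0
  [1, 1, 1, 1, 1] . pi = 1

Solving yields:
  pi_X = 4319/12738
  pi_Y = 2327/12738
  pi_Z = 947/6369
  pi_W = 2315/12738
  pi_U = 1883/12738

Verification (pi * P):
  4319/12738*1/5 + 2327/12738*1/2 + 947/6369*2/5 + 2315/12738*1/2 + 1883/12738*1/5 = 4319/12738 = pi_X  (ok)
  4319/12738*3/10 + 2327/12738*1/10 + 947/6369*1/5 + 2315/12738*1/10 + 1883/12738*1/10 = 2327/12738 = pi_Y  (ok)
  4319/12738*1/5 + 2327/12738*1/10 + 947/6369*1/10 + 2315/12738*1/10 + 1883/12738*1/5 = 947/6369 = pi_Z  (ok)
  4319/12738*1/5 + 2327/12738*1/5 + 947/6369*1/10 + 2315/12738*1/10 + 1883/12738*3/10 = 2315/12738 = pi_W  (ok)
  4319/12738*1/10 + 2327/12738*1/10 + 947/6369*1/5 + 2315/12738*1/5 + 1883/12738*1/5 = 1883/12738 = pi_U  (ok)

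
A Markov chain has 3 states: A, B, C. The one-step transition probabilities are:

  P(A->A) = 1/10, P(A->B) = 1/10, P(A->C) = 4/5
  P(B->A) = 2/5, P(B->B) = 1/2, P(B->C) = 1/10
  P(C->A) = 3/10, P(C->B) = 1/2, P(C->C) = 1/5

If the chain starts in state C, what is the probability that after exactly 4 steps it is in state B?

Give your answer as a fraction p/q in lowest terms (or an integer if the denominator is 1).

Computing P^4 by repeated multiplication:
P^1 =
  A: [1/10, 1/10, 4/5]
  B: [2/5, 1/2, 1/10]
  C: [3/10, 1/2, 1/5]
P^2 =
  A: [29/100, 23/50, 1/4]
  B: [27/100, 17/50, 39/100]
  C: [29/100, 19/50, 33/100]
P^3 =
  A: [36/125, 48/125, 41/125]
  B: [7/25, 49/125, 41/125]
  C: [7/25, 48/125, 42/125]
P^4 =
  A: [351/1250, 481/1250, 209/625]
  B: [177/625, 97/250, 411/1250]
  C: [353/1250, 97/250, 206/625]

(P^4)[C -> B] = 97/250

Answer: 97/250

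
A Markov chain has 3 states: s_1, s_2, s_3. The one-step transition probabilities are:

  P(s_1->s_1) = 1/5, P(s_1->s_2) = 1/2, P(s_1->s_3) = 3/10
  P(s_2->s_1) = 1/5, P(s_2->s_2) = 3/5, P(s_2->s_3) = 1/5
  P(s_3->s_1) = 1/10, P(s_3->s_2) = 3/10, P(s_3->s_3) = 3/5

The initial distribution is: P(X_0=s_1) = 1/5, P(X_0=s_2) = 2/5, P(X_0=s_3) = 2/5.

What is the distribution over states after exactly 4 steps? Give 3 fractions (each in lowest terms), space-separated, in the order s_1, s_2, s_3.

Propagating the distribution step by step (d_{t+1} = d_t * P):
d_0 = (s_1=1/5, s_2=2/5, s_3=2/5)
  d_1[s_1] = 1/5*1/5 + 2/5*1/5 + 2/5*1/10 = 4/25
  d_1[s_2] = 1/5*1/2 + 2/5*3/5 + 2/5*3/10 = 23/50
  d_1[s_3] = 1/5*3/10 + 2/5*1/5 + 2/5*3/5 = 19/50
d_1 = (s_1=4/25, s_2=23/50, s_3=19/50)
  d_2[s_1] = 4/25*1/5 + 23/50*1/5 + 19/50*1/10 = 81/500
  d_2[s_2] = 4/25*1/2 + 23/50*3/5 + 19/50*3/10 = 47/100
  d_2[s_3] = 4/25*3/10 + 23/50*1/5 + 19/50*3/5 = 46/125
d_2 = (s_1=81/500, s_2=47/100, s_3=46/125)
  d_3[s_1] = 81/500*1/5 + 47/100*1/5 + 46/125*1/10 = 102/625
  d_3[s_2] = 81/500*1/2 + 47/100*3/5 + 46/125*3/10 = 2367/5000
  d_3[s_3] = 81/500*3/10 + 47/100*1/5 + 46/125*3/5 = 1817/5000
d_3 = (s_1=102/625, s_2=2367/5000, s_3=1817/5000)
  d_4[s_1] = 102/625*1/5 + 2367/5000*1/5 + 1817/5000*1/10 = 8183/50000
  d_4[s_2] = 102/625*1/2 + 2367/5000*3/5 + 1817/5000*3/10 = 23733/50000
  d_4[s_3] = 102/625*3/10 + 2367/5000*1/5 + 1817/5000*3/5 = 4521/12500
d_4 = (s_1=8183/50000, s_2=23733/50000, s_3=4521/12500)

Answer: 8183/50000 23733/50000 4521/12500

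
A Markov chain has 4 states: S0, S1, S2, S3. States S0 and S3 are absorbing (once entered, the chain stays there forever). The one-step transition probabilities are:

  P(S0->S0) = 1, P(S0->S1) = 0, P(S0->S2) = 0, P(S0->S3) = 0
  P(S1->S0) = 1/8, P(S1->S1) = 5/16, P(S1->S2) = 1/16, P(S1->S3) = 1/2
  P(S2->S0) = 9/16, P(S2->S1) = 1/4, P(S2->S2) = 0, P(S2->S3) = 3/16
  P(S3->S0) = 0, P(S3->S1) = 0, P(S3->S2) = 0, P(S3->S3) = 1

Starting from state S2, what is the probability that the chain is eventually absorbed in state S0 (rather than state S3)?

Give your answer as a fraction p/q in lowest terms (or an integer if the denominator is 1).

Let a_i = P(absorbed in S0 | start in state i).
Boundary conditions: a_S0 = 1, a_S3 = 0.
For each transient state i, a_i = sum_j P(i->j) * a_j:
  a_S1 = 1/8*a_S0 + 5/16*a_S1 + 1/16*a_S2 + 1/2*a_S3
  a_S2 = 9/16*a_S0 + 1/4*a_S1 + 0*a_S2 + 3/16*a_S3

Substituting a_S0 = 1 and a_S3 = 0, rearrange to (I - Q) a = r where r[i] = P(i -> S0):
  [11/16, -1/16] . (a_S1, a_S2) = 1/8
  [-1/4, 1] . (a_S1, a_S2) = 9/16

Solving yields:
  a_S1 = 41/172
  a_S2 = 107/172

Starting state is S2, so the absorption probability is a_S2 = 107/172.

Answer: 107/172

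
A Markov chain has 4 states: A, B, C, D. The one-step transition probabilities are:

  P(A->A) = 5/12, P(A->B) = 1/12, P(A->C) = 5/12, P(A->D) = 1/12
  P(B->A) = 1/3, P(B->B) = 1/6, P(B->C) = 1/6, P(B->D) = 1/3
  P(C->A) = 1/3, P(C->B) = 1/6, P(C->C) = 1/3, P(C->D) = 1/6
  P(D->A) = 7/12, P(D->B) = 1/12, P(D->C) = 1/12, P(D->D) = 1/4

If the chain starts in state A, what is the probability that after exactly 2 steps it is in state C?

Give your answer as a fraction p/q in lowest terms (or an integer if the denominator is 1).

Computing P^2 by repeated multiplication:
P^1 =
  A: [5/12, 1/12, 5/12, 1/12]
  B: [1/3, 1/6, 1/6, 1/3]
  C: [1/3, 1/6, 1/3, 1/6]
  D: [7/12, 1/12, 1/12, 1/4]
P^2 =
  A: [7/18, 1/8, 1/3, 11/72]
  B: [4/9, 1/9, 1/4, 7/36]
  C: [29/72, 1/8, 7/24, 13/72]
  D: [4/9, 7/72, 11/36, 11/72]

(P^2)[A -> C] = 1/3

Answer: 1/3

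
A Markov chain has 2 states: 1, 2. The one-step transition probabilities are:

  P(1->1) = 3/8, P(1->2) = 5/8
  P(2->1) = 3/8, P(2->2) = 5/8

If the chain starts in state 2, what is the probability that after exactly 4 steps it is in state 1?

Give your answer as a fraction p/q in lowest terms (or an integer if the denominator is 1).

Computing P^4 by repeated multiplication:
P^1 =
  1: [3/8, 5/8]
  2: [3/8, 5/8]
P^2 =
  1: [3/8, 5/8]
  2: [3/8, 5/8]
P^3 =
  1: [3/8, 5/8]
  2: [3/8, 5/8]
P^4 =
  1: [3/8, 5/8]
  2: [3/8, 5/8]

(P^4)[2 -> 1] = 3/8

Answer: 3/8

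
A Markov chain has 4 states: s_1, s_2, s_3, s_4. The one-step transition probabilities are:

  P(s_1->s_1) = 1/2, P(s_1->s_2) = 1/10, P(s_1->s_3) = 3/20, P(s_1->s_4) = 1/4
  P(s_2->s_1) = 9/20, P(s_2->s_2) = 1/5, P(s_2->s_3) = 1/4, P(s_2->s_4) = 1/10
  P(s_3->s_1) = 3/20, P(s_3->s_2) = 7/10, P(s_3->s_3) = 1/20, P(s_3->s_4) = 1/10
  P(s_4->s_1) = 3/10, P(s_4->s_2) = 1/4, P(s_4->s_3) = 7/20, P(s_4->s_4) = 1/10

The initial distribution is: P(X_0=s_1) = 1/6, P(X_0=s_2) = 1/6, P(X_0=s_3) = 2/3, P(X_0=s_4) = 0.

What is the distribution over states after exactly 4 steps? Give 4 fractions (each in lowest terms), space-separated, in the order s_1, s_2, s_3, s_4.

Answer: 375541/960000 62203/240000 92111/480000 2019/12800

Derivation:
Propagating the distribution step by step (d_{t+1} = d_t * P):
d_0 = (s_1=1/6, s_2=1/6, s_3=2/3, s_4=0)
  d_1[s_1] = 1/6*1/2 + 1/6*9/20 + 2/3*3/20 + 0*3/10 = 31/120
  d_1[s_2] = 1/6*1/10 + 1/6*1/5 + 2/3*7/10 + 0*1/4 = 31/60
  d_1[s_3] = 1/6*3/20 + 1/6*1/4 + 2/3*1/20 + 0*7/20 = 1/10
  d_1[s_4] = 1/6*1/4 + 1/6*1/10 + 2/3*1/10 + 0*1/10 = 1/8
d_1 = (s_1=31/120, s_2=31/60, s_3=1/10, s_4=1/8)
  d_2[s_1] = 31/120*1/2 + 31/60*9/20 + 1/10*3/20 + 1/8*3/10 = 497/1200
  d_2[s_2] = 31/120*1/10 + 31/60*1/5 + 1/10*7/10 + 1/8*1/4 = 553/2400
  d_2[s_3] = 31/120*3/20 + 31/60*1/4 + 1/10*1/20 + 1/8*7/20 = 13/60
  d_2[s_4] = 31/120*1/4 + 31/60*1/10 + 1/10*1/10 + 1/8*1/10 = 111/800
d_2 = (s_1=497/1200, s_2=553/2400, s_3=13/60, s_4=111/800)
  d_3[s_1] = 497/1200*1/2 + 553/2400*9/20 + 13/60*3/20 + 111/800*3/10 = 739/1920
  d_3[s_2] = 497/1200*1/10 + 553/2400*1/5 + 13/60*7/10 + 111/800*1/4 = 2629/9600
  d_3[s_3] = 497/1200*3/20 + 553/2400*1/4 + 13/60*1/20 + 111/800*7/20 = 1433/8000
  d_3[s_4] = 497/1200*1/4 + 553/2400*1/10 + 13/60*1/10 + 111/800*1/10 = 1297/8000
d_3 = (s_1=739/1920, s_2=2629/9600, s_3=1433/8000, s_4=1297/8000)
  d_4[s_1] = 739/1920*1/2 + 2629/9600*9/20 + 1433/8000*3/20 + 1297/8000*3/10 = 375541/960000
  d_4[s_2] = 739/1920*1/10 + 2629/9600*1/5 + 1433/8000*7/10 + 1297/8000*1/4 = 62203/240000
  d_4[s_3] = 739/1920*3/20 + 2629/9600*1/4 + 1433/8000*1/20 + 1297/8000*7/20 = 92111/480000
  d_4[s_4] = 739/1920*1/4 + 2629/9600*1/10 + 1433/8000*1/10 + 1297/8000*1/10 = 2019/12800
d_4 = (s_1=375541/960000, s_2=62203/240000, s_3=92111/480000, s_4=2019/12800)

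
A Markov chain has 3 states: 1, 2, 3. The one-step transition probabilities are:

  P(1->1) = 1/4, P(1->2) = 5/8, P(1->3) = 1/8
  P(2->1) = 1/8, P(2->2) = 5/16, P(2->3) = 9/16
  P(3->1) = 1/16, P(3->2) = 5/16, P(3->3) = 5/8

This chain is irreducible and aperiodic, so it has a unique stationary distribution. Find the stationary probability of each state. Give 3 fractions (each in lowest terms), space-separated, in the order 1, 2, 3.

Answer: 3/29 10/29 16/29

Derivation:
The stationary distribution satisfies pi = pi * P, i.e.:
  pi_1 = 1/4*pi_1 + 1/8*pi_2 + 1/16*pi_3
  pi_2 = 5/8*pi_1 + 5/16*pi_2 + 5/16*pi_3
  pi_3 = 1/8*pi_1 + 9/16*pi_2 + 5/8*pi_3
with normalization: pi_1 + pi_2 + pi_3 = 1.

Using the first 2 balance equations plus normalization, the linear system A*pi = b is:
  [-3/4, 1/8, 1/16] . pi = 0
  [5/8, -11/16, 5/16] . pi = 0
  [1, 1, 1] . pi = 1

Solving yields:
  pi_1 = 3/29
  pi_2 = 10/29
  pi_3 = 16/29

Verification (pi * P):
  3/29*1/4 + 10/29*1/8 + 16/29*1/16 = 3/29 = pi_1  (ok)
  3/29*5/8 + 10/29*5/16 + 16/29*5/16 = 10/29 = pi_2  (ok)
  3/29*1/8 + 10/29*9/16 + 16/29*5/8 = 16/29 = pi_3  (ok)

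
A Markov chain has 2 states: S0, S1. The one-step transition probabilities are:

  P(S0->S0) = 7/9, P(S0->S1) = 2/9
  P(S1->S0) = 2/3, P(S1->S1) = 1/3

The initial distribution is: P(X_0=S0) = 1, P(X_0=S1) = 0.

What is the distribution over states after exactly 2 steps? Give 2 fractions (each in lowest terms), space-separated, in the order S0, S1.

Propagating the distribution step by step (d_{t+1} = d_t * P):
d_0 = (S0=1, S1=0)
  d_1[S0] = 1*7/9 + 0*2/3 = 7/9
  d_1[S1] = 1*2/9 + 0*1/3 = 2/9
d_1 = (S0=7/9, S1=2/9)
  d_2[S0] = 7/9*7/9 + 2/9*2/3 = 61/81
  d_2[S1] = 7/9*2/9 + 2/9*1/3 = 20/81
d_2 = (S0=61/81, S1=20/81)

Answer: 61/81 20/81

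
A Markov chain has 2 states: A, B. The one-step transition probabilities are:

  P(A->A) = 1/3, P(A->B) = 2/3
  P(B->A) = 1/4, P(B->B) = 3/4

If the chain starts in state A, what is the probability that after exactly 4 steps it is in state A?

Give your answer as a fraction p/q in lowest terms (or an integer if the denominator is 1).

Computing P^4 by repeated multiplication:
P^1 =
  A: [1/3, 2/3]
  B: [1/4, 3/4]
P^2 =
  A: [5/18, 13/18]
  B: [13/48, 35/48]
P^3 =
  A: [59/216, 157/216]
  B: [157/576, 419/576]
P^4 =
  A: [707/2592, 1885/2592]
  B: [1885/6912, 5027/6912]

(P^4)[A -> A] = 707/2592

Answer: 707/2592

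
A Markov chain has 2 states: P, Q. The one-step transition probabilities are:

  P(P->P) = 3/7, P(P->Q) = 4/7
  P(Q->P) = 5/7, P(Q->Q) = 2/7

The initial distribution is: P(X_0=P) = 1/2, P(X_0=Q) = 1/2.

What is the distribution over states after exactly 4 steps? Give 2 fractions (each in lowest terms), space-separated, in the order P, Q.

Propagating the distribution step by step (d_{t+1} = d_t * P):
d_0 = (P=1/2, Q=1/2)
  d_1[P] = 1/2*3/7 + 1/2*5/7 = 4/7
  d_1[Q] = 1/2*4/7 + 1/2*2/7 = 3/7
d_1 = (P=4/7, Q=3/7)
  d_2[P] = 4/7*3/7 + 3/7*5/7 = 27/49
  d_2[Q] = 4/7*4/7 + 3/7*2/7 = 22/49
d_2 = (P=27/49, Q=22/49)
  d_3[P] = 27/49*3/7 + 22/49*5/7 = 191/343
  d_3[Q] = 27/49*4/7 + 22/49*2/7 = 152/343
d_3 = (P=191/343, Q=152/343)
  d_4[P] = 191/343*3/7 + 152/343*5/7 = 1333/2401
  d_4[Q] = 191/343*4/7 + 152/343*2/7 = 1068/2401
d_4 = (P=1333/2401, Q=1068/2401)

Answer: 1333/2401 1068/2401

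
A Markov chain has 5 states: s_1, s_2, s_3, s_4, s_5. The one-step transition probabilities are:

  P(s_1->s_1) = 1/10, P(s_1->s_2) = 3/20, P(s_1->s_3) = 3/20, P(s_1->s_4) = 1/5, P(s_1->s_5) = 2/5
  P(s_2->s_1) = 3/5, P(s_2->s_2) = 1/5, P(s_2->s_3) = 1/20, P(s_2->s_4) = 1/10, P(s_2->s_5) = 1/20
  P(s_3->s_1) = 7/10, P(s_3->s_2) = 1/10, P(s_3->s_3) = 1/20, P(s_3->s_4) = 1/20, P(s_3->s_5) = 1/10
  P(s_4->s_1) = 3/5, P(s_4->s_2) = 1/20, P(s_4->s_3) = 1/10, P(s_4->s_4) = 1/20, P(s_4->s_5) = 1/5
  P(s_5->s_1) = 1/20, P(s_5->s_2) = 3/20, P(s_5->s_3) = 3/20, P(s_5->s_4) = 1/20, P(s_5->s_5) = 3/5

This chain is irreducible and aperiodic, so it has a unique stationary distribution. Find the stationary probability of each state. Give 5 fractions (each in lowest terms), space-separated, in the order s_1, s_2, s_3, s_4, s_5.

Answer: 40123/147173 20798/147173 17523/147173 1109/11321 54312/147173

Derivation:
The stationary distribution satisfies pi = pi * P, i.e.:
  pi_s_1 = 1/10*pi_s_1 + 3/5*pi_s_2 + 7/10*pi_s_3 + 3/5*pi_s_4 + 1/20*pi_s_5
  pi_s_2 = 3/20*pi_s_1 + 1/5*pi_s_2 + 1/10*pi_s_3 + 1/20*pi_s_4 + 3/20*pi_s_5
  pi_s_3 = 3/20*pi_s_1 + 1/20*pi_s_2 + 1/20*pi_s_3 + 1/10*pi_s_4 + 3/20*pi_s_5
  pi_s_4 = 1/5*pi_s_1 + 1/10*pi_s_2 + 1/20*pi_s_3 + 1/20*pi_s_4 + 1/20*pi_s_5
  pi_s_5 = 2/5*pi_s_1 + 1/20*pi_s_2 + 1/10*pi_s_3 + 1/5*pi_s_4 + 3/5*pi_s_5
with normalization: pi_s_1 + pi_s_2 + pi_s_3 + pi_s_4 + pi_s_5 = 1.

Using the first 4 balance equations plus normalization, the linear system A*pi = b is:
  [-9/10, 3/5, 7/10, 3/5, 1/20] . pi = 0
  [3/20, -4/5, 1/10, 1/20, 3/20] . pi = 0
  [3/20, 1/20, -19/20, 1/10, 3/20] . pi = 0
  [1/5, 1/10, 1/20, -19/20, 1/20] . pi = 0
  [1, 1, 1, 1, 1] . pi = 1

Solving yields:
  pi_s_1 = 40123/147173
  pi_s_2 = 20798/147173
  pi_s_3 = 17523/147173
  pi_s_4 = 1109/11321
  pi_s_5 = 54312/147173

Verification (pi * P):
  40123/147173*1/10 + 20798/147173*3/5 + 17523/147173*7/10 + 1109/11321*3/5 + 54312/147173*1/20 = 40123/147173 = pi_s_1  (ok)
  40123/147173*3/20 + 20798/147173*1/5 + 17523/147173*1/10 + 1109/11321*1/20 + 54312/147173*3/20 = 20798/147173 = pi_s_2  (ok)
  40123/147173*3/20 + 20798/147173*1/20 + 17523/147173*1/20 + 1109/11321*1/10 + 54312/147173*3/20 = 17523/147173 = pi_s_3  (ok)
  40123/147173*1/5 + 20798/147173*1/10 + 17523/147173*1/20 + 1109/11321*1/20 + 54312/147173*1/20 = 1109/11321 = pi_s_4  (ok)
  40123/147173*2/5 + 20798/147173*1/20 + 17523/147173*1/10 + 1109/11321*1/5 + 54312/147173*3/5 = 54312/147173 = pi_s_5  (ok)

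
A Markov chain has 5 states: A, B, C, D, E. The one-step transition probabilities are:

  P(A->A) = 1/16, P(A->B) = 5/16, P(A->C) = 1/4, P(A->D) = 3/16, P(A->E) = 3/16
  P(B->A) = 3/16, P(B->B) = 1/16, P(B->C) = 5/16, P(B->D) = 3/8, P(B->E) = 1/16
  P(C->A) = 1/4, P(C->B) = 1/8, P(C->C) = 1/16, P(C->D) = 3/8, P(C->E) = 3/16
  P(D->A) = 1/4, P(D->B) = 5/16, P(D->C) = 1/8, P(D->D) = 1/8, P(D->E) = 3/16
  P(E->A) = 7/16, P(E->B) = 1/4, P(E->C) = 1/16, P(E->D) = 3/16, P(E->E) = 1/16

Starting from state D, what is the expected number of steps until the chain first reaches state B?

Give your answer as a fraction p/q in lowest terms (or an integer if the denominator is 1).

Answer: 15504/4289

Derivation:
Let h_i = expected steps to first reach B from state i.
Boundary: h_B = 0.
First-step equations for the other states:
  h_A = 1 + 1/16*h_A + 5/16*h_B + 1/4*h_C + 3/16*h_D + 3/16*h_E
  h_C = 1 + 1/4*h_A + 1/8*h_B + 1/16*h_C + 3/8*h_D + 3/16*h_E
  h_D = 1 + 1/4*h_A + 5/16*h_B + 1/8*h_C + 1/8*h_D + 3/16*h_E
  h_E = 1 + 7/16*h_A + 1/4*h_B + 1/16*h_C + 3/16*h_D + 1/16*h_E

Substituting h_B = 0 and rearranging gives the linear system (I - Q) h = 1:
  [15/16, -1/4, -3/16, -3/16] . (h_A, h_C, h_D, h_E) = 1
  [-1/4, 15/16, -3/8, -3/16] . (h_A, h_C, h_D, h_E) = 1
  [-1/4, -1/8, 7/8, -3/16] . (h_A, h_C, h_D, h_E) = 1
  [-7/16, -1/16, -3/16, 15/16] . (h_A, h_C, h_D, h_E) = 1

Solving yields:
  h_A = 15792/4289
  h_C = 18240/4289
  h_D = 15504/4289
  h_E = 48784/12867

Starting state is D, so the expected hitting time is h_D = 15504/4289.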